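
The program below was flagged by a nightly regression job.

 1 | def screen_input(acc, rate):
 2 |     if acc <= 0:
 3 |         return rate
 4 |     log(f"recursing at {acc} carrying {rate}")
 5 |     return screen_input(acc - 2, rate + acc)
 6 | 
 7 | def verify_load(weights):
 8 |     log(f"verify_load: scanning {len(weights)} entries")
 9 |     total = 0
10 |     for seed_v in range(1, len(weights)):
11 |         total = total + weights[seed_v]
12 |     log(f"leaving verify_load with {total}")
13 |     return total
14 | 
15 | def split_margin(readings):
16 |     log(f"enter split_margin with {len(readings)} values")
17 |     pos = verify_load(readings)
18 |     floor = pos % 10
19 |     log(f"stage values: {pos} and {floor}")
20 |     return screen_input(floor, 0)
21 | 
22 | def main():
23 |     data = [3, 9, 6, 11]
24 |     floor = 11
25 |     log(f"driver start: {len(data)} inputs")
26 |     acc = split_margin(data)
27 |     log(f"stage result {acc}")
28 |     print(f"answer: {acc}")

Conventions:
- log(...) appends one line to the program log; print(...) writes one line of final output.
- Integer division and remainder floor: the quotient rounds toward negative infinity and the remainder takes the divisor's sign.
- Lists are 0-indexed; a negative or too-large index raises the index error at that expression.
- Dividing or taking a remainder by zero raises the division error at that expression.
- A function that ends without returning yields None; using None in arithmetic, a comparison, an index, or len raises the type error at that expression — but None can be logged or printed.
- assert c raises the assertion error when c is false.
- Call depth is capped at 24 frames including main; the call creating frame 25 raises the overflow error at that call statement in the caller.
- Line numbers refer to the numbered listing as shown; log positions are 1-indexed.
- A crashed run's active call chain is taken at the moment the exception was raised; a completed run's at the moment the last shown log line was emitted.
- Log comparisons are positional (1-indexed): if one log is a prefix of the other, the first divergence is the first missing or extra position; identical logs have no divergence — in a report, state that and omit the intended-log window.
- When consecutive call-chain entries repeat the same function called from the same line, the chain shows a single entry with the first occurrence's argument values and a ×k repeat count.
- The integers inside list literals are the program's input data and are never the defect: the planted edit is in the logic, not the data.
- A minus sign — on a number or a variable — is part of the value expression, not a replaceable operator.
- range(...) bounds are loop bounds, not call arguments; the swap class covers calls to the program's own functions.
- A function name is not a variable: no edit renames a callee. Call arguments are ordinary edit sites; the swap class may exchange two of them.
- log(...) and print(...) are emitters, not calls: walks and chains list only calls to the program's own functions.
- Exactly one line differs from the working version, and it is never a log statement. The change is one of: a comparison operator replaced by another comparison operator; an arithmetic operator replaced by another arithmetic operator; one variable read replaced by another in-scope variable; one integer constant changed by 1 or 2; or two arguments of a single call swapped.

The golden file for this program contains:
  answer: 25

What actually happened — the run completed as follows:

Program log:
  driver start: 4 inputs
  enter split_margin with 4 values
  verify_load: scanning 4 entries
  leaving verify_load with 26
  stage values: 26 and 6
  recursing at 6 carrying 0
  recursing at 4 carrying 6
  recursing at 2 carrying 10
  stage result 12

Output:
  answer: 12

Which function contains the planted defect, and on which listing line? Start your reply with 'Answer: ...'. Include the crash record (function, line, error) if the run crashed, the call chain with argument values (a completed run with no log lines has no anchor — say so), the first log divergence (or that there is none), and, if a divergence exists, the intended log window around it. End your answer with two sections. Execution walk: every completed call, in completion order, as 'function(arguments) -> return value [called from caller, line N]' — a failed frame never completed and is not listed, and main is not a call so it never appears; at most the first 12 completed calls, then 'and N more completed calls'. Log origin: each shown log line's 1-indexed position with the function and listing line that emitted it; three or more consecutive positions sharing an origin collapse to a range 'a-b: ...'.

Answer: the defect is in verify_load at line 10.
Key observation: Everything matches until log position 4, which reads 'leaving verify_load with 26' in place of 'leaving verify_load with 29'.
Call chain: main.
First divergence: at position 4 the run shows 'leaving verify_load with 26' where the working version logs 'leaving verify_load with 29'.
Intended log window:
  2: enter split_margin with 4 values
  3: verify_load: scanning 4 entries
  4: leaving verify_load with 29
  5: stage values: 29 and 9
Execution walk:
  verify_load([3, 9, 6, 11]) -> 26  [called from split_margin, line 17]
  screen_input(0, 12) -> 12  [called from screen_input, line 5]
  screen_input(2, 10) -> 12  [called from screen_input, line 5]
  screen_input(4, 6) -> 12  [called from screen_input, line 5]
  screen_input(6, 0) -> 12  [called from split_margin, line 20]
  split_margin([3, 9, 6, 11]) -> 12  [called from main, line 26]
Log line origins:
  1: from main, line 25
  2: from split_margin, line 16
  3: from verify_load, line 8
  4: from verify_load, line 12
  5: from split_margin, line 19
  6-8: from screen_input, line 4
  9: from main, line 27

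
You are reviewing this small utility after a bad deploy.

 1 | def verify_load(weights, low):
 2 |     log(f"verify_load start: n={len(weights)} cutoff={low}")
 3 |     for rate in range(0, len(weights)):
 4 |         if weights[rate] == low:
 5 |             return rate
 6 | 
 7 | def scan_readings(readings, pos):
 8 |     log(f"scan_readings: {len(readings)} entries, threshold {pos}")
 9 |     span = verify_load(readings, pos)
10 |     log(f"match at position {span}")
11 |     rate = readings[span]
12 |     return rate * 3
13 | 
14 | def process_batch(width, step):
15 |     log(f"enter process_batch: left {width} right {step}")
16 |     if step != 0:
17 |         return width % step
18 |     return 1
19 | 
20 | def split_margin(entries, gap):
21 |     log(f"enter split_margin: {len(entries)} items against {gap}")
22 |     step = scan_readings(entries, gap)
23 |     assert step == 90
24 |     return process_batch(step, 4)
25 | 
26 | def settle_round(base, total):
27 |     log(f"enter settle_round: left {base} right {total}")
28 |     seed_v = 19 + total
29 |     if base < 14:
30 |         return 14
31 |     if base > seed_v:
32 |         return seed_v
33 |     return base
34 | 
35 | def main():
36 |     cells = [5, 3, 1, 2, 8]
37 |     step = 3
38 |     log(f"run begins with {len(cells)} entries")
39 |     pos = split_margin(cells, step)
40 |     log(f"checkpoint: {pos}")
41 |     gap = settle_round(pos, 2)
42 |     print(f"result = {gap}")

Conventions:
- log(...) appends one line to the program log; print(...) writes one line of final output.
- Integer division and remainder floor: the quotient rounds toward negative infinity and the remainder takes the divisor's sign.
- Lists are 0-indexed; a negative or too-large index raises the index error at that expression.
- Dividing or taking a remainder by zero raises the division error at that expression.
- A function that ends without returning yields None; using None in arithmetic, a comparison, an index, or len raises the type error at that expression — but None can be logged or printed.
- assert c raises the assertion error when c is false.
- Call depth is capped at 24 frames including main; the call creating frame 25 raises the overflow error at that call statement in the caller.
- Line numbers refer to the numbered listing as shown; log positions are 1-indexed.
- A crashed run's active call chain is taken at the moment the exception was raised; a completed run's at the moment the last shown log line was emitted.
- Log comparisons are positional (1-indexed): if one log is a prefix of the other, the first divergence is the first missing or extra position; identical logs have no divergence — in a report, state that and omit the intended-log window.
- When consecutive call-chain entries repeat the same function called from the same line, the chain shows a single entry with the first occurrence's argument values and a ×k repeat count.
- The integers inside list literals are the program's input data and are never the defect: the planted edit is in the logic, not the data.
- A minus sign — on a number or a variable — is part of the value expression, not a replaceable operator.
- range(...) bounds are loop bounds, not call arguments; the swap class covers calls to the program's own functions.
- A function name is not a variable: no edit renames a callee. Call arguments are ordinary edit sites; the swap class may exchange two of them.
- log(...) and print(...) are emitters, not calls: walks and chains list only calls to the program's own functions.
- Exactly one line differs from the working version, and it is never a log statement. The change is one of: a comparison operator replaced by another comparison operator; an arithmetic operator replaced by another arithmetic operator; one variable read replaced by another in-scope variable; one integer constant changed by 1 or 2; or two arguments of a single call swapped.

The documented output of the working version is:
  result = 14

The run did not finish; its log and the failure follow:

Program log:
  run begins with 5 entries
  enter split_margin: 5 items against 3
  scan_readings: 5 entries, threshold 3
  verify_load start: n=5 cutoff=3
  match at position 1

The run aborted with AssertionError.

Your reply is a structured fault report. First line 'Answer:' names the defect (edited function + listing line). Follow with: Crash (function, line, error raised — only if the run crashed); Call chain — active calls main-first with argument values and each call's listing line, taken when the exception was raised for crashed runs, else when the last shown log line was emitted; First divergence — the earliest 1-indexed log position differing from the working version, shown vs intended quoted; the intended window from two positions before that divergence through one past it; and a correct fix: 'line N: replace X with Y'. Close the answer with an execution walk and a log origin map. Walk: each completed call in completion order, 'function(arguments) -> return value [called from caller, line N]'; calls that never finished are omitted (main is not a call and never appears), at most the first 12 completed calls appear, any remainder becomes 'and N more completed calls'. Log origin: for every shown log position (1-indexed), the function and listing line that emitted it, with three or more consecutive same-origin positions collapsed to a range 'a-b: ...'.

Answer: the defect is in split_margin at line 23.
The tell: A complete run would log 'enter process_batch: left 9 right 4' next, but this one stopped at 5 lines.
Crash: split_margin, line 23, AssertionError.
Call chain: main -> split_margin([5, 3, 1, 2, 8], 3) (called at line 39).
First divergence: position 6 — the faulty run's log ends after 5 lines; the working version continues with 'enter process_batch: left 9 right 4'.
Intended log window:
  4: verify_load start: n=5 cutoff=3
  5: match at position 1
  6: enter process_batch: left 9 right 4
  7: checkpoint: 1
Execution walk:
  verify_load([5, 3, 1, 2, 8], 3) -> 1  [called from scan_readings, line 9]
  scan_readings([5, 3, 1, 2, 8], 3) -> 9  [called from split_margin, line 22]
Log line origins:
  1 — main, line 38
  2 — split_margin, line 21
  3 — scan_readings, line 8
  4 — verify_load, line 2
  5 — scan_readings, line 10
A correct fix: line 23: replace `==` with `<=`.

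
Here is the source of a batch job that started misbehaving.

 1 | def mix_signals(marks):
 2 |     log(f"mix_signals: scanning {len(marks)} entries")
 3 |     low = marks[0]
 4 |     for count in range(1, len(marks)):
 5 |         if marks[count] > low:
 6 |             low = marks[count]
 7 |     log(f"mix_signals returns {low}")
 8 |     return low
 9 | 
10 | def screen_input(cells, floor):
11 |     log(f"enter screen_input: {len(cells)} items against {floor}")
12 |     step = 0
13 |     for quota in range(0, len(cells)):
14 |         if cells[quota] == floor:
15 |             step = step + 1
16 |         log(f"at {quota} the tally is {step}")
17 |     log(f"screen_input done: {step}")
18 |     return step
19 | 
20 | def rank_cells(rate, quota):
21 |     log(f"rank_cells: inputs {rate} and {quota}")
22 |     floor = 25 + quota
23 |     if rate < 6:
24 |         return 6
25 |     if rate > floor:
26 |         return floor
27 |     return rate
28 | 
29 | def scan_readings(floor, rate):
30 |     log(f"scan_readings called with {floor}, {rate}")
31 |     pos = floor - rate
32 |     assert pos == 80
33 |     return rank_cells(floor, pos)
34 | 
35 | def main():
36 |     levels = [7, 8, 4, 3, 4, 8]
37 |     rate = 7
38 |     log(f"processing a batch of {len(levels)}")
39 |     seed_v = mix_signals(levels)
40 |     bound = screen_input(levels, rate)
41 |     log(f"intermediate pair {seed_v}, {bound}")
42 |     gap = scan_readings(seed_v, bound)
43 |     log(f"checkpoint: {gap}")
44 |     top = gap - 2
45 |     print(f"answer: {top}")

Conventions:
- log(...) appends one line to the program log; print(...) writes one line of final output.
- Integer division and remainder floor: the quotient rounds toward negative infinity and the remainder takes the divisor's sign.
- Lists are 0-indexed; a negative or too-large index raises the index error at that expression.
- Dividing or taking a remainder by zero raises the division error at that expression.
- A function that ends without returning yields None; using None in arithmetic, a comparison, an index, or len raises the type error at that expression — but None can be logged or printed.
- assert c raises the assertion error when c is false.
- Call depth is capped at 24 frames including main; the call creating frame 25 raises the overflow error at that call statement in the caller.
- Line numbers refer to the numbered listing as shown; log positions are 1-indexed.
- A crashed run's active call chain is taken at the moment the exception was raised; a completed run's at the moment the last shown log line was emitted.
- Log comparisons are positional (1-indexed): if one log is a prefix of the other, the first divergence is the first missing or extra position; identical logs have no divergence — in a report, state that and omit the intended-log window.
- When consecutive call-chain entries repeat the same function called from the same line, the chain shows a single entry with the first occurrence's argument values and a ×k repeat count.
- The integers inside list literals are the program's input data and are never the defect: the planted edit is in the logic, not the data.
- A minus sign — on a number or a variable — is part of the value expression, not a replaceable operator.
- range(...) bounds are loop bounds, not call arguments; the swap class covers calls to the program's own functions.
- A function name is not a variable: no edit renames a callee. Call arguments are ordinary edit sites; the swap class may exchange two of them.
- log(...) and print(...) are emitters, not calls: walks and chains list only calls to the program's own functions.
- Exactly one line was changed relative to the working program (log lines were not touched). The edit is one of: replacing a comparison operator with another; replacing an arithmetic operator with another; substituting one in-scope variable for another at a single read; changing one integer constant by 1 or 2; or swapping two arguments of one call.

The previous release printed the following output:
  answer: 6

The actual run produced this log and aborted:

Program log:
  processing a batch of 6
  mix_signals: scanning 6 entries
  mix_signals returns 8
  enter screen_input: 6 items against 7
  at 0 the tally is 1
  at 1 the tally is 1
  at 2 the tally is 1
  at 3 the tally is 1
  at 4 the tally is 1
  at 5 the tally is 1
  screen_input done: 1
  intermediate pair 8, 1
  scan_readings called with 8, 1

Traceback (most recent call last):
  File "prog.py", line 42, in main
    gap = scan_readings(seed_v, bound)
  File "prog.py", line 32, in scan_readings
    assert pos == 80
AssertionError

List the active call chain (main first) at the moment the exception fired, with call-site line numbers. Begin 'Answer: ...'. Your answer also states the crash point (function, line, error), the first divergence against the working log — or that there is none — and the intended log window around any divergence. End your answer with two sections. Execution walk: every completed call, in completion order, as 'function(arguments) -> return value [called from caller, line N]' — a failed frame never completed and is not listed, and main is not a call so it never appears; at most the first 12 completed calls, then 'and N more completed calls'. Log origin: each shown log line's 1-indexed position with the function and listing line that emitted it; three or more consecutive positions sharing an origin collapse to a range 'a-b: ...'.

Answer: main -> scan_readings (called at line 42).
The tell: The log ends early — 13 lines, where the working version next logs 'rank_cells: inputs 8 and 7'.
Crash: scan_readings, line 32, AssertionError.
First divergence: position 14; the shown log stops at 13 lines while the working version next logs 'rank_cells: inputs 8 and 7'.
Intended log window:
  12: intermediate pair 8, 1
  13: scan_readings called with 8, 1
  14: rank_cells: inputs 8 and 7
  15: checkpoint: 8
Execution walk:
  mix_signals([7, 8, 4, 3, 4, 8]) -> 8  [called from main, line 39]
  screen_input([7, 8, 4, 3, 4, 8], 7) -> 1  [called from main, line 40]
Log origin:
  1: from main, line 38
  2: from mix_signals, line 2
  3: from mix_signals, line 7
  4: from screen_input, line 11
  5-10: from screen_input, line 16
  11: from screen_input, line 17
  12: from main, line 41
  13: from scan_readings, line 30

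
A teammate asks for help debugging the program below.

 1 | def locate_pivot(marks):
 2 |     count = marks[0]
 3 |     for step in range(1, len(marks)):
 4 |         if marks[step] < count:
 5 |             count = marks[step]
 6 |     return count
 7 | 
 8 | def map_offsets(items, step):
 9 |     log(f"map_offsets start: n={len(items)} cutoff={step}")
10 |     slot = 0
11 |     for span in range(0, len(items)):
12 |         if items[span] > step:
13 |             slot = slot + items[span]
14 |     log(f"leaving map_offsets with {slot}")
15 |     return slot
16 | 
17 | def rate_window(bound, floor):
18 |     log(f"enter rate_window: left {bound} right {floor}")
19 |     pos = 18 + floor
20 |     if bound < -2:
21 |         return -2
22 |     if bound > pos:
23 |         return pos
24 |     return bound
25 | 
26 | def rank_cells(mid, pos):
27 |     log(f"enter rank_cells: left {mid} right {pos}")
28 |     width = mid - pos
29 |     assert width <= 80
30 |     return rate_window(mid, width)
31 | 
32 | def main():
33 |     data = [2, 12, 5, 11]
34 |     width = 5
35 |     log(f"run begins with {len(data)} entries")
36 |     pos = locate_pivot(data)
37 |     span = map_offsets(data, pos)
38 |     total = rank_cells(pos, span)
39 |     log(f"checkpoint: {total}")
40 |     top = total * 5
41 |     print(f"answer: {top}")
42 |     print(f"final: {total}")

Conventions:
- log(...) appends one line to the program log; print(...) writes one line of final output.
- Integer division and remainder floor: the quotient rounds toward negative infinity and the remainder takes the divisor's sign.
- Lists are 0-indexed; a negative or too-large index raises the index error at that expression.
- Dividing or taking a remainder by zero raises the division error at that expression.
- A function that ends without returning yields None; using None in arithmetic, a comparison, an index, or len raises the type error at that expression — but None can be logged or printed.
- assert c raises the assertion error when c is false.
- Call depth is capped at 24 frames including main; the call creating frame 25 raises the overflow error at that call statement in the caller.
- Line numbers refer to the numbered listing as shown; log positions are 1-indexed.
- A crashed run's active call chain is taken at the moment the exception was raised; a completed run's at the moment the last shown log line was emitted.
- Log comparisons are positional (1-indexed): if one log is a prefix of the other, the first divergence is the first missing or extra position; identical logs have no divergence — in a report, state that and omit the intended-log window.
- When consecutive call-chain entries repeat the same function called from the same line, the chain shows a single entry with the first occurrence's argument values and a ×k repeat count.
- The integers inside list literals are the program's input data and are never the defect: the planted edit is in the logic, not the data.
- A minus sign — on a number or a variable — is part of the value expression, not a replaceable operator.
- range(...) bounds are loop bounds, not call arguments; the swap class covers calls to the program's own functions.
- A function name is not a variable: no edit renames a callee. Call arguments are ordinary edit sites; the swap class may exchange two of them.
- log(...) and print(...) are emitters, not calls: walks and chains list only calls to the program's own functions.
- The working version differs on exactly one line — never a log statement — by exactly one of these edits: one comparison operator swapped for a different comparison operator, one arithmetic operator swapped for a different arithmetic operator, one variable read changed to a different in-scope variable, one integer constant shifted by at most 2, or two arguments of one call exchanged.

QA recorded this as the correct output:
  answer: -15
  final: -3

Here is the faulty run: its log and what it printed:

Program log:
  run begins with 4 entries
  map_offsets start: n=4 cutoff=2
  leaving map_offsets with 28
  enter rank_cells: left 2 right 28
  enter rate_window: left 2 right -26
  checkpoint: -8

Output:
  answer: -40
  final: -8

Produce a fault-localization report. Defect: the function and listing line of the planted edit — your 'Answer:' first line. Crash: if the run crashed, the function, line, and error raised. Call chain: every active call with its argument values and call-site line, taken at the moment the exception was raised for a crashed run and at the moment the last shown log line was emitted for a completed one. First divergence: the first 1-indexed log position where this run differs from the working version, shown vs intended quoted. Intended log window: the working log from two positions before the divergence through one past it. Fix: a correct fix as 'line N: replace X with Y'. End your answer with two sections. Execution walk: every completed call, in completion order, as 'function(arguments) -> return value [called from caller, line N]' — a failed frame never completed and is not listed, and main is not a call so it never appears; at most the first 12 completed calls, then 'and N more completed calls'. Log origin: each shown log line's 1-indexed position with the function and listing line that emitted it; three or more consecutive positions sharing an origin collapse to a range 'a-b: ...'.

Answer: the defect is in main at line 37.
Core observation: The earliest visible damage is log position 2 — 'map_offsets start: n=4 cutoff=2' rather than the intended 'map_offsets start: n=4 cutoff=5'.
Call chain: main.
First divergence: position 2; shown 'map_offsets start: n=4 cutoff=2' vs intended 'map_offsets start: n=4 cutoff=5'.
Intended log window:
  1: run begins with 4 entries
  2: map_offsets start: n=4 cutoff=5
  3: leaving map_offsets with 23
Execution walk:
  locate_pivot([2, 12, 5, 11]) -> 2  [called from main, line 36]
  map_offsets([2, 12, 5, 11], 2) -> 28  [called from main, line 37]
  rate_window(2, -26) -> -8  [called from rank_cells, line 30]
  rank_cells(2, 28) -> -8  [called from main, line 38]
Log origin:
  1: from main, line 35
  2: from map_offsets, line 9
  3: from map_offsets, line 14
  4: from rank_cells, line 27
  5: from rate_window, line 18
  6: from main, line 39
A correct fix: line 37: replace `pos` with `width`.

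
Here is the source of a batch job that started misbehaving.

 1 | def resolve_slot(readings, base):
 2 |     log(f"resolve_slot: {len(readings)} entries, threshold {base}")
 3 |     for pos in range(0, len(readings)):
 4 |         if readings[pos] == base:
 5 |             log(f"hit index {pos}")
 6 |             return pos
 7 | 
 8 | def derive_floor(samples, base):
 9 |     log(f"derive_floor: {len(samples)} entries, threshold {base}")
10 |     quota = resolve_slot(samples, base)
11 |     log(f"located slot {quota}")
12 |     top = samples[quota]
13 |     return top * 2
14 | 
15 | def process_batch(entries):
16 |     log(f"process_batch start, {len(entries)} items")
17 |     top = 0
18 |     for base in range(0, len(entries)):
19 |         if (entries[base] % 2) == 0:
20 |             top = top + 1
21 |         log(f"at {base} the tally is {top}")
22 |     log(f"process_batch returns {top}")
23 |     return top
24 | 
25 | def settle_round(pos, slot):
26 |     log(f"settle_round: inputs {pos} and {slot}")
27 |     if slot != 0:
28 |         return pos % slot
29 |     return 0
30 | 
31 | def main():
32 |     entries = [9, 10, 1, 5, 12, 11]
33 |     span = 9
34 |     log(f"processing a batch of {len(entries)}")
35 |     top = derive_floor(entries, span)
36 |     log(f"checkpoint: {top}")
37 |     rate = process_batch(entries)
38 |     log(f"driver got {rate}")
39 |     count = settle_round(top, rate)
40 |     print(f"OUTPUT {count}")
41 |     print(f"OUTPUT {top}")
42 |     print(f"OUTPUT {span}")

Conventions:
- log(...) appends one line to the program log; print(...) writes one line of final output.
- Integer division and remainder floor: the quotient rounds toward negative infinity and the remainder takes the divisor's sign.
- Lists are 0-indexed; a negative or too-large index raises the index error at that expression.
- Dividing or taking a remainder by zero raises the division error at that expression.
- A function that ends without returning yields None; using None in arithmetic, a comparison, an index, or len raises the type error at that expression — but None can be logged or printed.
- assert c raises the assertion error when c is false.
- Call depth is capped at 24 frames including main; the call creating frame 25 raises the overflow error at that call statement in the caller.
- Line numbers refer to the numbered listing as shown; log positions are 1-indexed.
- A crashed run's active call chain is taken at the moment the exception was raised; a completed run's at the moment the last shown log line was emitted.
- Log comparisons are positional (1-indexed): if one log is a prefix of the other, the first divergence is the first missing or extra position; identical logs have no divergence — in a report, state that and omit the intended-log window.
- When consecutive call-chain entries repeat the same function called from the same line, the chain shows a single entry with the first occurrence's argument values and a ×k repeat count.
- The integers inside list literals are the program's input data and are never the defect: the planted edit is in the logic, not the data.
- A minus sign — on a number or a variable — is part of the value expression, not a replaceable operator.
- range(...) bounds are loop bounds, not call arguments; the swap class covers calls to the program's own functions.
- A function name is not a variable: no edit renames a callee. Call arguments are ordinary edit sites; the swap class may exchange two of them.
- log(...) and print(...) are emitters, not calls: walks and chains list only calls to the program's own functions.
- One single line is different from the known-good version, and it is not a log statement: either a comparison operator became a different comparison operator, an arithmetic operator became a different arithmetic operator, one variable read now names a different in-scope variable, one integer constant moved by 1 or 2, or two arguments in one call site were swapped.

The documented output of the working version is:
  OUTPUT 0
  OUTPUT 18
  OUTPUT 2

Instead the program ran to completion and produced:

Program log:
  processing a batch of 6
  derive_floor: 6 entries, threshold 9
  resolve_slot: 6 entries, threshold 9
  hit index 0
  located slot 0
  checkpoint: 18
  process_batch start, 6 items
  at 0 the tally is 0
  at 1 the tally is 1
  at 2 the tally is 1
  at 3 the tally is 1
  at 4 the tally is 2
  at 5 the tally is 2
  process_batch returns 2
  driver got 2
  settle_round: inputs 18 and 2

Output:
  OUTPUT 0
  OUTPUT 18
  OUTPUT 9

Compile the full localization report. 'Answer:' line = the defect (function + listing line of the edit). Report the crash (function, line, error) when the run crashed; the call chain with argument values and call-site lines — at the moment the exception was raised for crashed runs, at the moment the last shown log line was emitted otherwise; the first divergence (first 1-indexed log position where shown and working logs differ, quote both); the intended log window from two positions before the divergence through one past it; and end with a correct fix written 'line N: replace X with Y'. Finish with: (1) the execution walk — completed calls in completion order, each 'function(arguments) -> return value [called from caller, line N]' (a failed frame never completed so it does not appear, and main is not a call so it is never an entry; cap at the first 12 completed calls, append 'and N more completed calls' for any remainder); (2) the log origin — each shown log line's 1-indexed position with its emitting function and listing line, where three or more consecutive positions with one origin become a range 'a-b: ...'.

Answer: the defect is in main at line 42.
Key fact: No log line changed; the fault shows up purely in the output.
Call chain: main -> settle_round(18, 2) (called at line 39).
First divergence: none (the log streams are identical).
Execution walk:
  resolve_slot([9, 10, 1, 5, 12, 11], 9) -> 0  [called from derive_floor, line 10]
  derive_floor([9, 10, 1, 5, 12, 11], 9) -> 18  [called from main, line 35]
  process_batch([9, 10, 1, 5, 12, 11]) -> 2  [called from main, line 37]
  settle_round(18, 2) -> 0  [called from main, line 39]
Log line origins:
  1 — main, line 34
  2 — derive_floor, line 9
  3 — resolve_slot, line 2
  4 — resolve_slot, line 5
  5 — derive_floor, line 11
  6 — main, line 36
  7 — process_batch, line 16
  8-13 — process_batch, line 21
  14 — process_batch, line 22
  15 — main, line 38
  16 — settle_round, line 26
A correct fix: line 42: replace `span` with `rate`.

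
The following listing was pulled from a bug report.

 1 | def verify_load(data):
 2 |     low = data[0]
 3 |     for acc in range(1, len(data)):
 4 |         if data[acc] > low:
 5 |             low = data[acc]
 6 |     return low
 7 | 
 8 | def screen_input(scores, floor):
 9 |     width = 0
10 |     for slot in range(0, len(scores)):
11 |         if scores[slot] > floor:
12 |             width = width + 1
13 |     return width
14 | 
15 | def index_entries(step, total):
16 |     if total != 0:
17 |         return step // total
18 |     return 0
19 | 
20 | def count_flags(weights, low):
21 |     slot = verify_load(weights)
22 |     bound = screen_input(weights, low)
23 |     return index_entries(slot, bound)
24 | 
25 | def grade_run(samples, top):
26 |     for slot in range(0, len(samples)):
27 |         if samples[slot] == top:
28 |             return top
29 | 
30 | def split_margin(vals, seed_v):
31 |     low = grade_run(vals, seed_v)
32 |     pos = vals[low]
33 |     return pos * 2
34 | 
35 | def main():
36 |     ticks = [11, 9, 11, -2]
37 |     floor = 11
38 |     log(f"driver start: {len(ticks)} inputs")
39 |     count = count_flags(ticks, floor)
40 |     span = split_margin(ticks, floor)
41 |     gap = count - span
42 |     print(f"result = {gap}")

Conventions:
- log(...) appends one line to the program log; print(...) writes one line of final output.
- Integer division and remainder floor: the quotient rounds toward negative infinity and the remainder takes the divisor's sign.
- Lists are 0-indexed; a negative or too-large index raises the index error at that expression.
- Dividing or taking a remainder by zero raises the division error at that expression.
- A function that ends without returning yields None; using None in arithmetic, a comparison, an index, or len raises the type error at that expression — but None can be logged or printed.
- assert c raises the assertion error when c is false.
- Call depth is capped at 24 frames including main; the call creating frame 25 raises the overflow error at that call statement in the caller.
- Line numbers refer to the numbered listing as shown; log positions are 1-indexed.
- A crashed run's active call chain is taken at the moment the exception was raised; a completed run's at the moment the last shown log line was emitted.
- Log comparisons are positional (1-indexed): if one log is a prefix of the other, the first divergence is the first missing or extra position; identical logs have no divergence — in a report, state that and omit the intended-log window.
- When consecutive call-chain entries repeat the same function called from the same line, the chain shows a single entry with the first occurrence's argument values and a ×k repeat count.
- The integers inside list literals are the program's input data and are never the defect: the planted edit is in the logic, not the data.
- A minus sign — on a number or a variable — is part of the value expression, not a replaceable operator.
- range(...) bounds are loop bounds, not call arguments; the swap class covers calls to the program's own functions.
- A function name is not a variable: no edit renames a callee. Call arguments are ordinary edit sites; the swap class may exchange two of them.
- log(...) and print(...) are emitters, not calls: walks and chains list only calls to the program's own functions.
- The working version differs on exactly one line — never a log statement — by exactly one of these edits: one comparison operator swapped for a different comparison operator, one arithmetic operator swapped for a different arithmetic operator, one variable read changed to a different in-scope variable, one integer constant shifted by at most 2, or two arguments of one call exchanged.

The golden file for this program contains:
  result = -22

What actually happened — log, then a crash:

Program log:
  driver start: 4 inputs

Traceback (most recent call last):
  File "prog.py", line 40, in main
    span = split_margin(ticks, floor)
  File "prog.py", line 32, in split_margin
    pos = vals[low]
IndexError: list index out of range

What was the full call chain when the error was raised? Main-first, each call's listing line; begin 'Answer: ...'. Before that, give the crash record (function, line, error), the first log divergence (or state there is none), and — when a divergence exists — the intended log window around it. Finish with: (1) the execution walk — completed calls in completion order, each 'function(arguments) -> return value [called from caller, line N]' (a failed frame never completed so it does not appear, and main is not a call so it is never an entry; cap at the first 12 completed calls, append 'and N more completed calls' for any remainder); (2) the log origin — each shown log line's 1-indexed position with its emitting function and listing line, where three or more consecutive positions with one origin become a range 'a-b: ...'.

Answer: main -> split_margin (called at line 40).
Key fact: All emitted log lines are correct; the crash alone marks the defect.
Crash: split_margin, line 32, IndexError.
First divergence: none — the logs agree in full.
Execution walk:
  verify_load([11, 9, 11, -2]) -> 11  [called from count_flags, line 21]
  screen_input([11, 9, 11, -2], 11) -> 0  [called from count_flags, line 22]
  index_entries(11, 0) -> 0  [called from count_flags, line 23]
  count_flags([11, 9, 11, -2], 11) -> 0  [called from main, line 39]
  grade_run([11, 9, 11, -2], 11) -> 11  [called from split_margin, line 31]
Log origins:
  1: from main, line 38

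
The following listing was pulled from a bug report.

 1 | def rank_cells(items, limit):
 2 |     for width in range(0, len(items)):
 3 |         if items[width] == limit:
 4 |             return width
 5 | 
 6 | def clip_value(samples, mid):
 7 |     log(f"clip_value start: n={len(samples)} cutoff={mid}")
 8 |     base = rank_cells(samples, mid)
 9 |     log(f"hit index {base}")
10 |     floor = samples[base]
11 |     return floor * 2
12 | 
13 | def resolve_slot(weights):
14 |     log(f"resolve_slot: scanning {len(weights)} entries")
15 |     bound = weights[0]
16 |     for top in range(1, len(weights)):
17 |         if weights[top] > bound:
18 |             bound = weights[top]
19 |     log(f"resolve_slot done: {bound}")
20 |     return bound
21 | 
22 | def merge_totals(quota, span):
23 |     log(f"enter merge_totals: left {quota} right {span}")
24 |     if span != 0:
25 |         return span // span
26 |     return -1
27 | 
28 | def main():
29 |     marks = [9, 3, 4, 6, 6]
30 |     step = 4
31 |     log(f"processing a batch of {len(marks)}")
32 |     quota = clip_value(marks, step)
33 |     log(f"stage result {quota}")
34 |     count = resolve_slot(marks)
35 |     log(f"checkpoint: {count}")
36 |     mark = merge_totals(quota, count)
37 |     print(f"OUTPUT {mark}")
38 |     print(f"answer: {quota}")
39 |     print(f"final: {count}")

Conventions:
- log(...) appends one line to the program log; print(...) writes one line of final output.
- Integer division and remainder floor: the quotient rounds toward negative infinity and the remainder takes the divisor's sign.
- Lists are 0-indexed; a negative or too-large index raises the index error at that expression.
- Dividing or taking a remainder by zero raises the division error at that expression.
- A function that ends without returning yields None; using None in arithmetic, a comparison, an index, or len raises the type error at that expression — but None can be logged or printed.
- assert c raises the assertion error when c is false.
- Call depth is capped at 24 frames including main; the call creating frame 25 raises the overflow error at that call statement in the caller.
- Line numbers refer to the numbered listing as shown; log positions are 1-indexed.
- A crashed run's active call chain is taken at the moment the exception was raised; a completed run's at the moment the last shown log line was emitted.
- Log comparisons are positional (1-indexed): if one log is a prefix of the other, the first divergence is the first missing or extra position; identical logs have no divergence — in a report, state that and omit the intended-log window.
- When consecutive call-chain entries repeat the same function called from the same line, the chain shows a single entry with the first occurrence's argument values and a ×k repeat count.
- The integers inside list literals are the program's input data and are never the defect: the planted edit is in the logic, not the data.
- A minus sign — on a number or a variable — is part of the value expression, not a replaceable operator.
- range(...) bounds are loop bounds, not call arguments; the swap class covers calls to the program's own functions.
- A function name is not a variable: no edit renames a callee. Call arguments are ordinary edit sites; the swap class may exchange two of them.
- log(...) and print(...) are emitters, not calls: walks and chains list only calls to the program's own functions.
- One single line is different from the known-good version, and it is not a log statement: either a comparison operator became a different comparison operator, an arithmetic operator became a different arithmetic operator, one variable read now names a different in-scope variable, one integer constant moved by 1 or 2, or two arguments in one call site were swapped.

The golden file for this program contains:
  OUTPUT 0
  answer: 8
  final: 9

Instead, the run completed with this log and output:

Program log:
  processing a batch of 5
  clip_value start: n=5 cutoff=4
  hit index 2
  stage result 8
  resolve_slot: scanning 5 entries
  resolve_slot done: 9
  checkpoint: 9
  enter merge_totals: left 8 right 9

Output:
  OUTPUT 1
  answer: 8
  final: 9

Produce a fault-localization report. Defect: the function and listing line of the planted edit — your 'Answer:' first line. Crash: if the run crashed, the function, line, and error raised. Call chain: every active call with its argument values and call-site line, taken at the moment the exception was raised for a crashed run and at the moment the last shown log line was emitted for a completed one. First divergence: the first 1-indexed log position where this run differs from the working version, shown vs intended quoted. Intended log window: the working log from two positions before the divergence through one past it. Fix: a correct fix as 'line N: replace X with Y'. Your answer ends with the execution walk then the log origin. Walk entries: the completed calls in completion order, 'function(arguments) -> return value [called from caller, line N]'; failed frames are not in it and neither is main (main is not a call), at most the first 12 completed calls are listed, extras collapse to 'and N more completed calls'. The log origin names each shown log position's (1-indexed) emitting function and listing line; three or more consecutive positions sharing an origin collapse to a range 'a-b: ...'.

Answer: the defect is in merge_totals at line 25.
Key fact: No log line changed; the fault shows up purely in the output.
Call chain: main -> merge_totals(8, 9) (called at line 36).
First divergence: none (the log streams are identical).
Execution walk:
  rank_cells([9, 3, 4, 6, 6], 4) -> 2  [called from clip_value, line 8]
  clip_value([9, 3, 4, 6, 6], 4) -> 8  [called from main, line 32]
  resolve_slot([9, 3, 4, 6, 6]) -> 9  [called from main, line 34]
  merge_totals(8, 9) -> 1  [called from main, line 36]
Log origins:
  1: logged in main at line 31
  2: logged in clip_value at line 7
  3: logged in clip_value at line 9
  4: logged in main at line 33
  5: logged in resolve_slot at line 14
  6: logged in resolve_slot at line 19
  7: logged in main at line 35
  8: logged in merge_totals at line 23
A correct fix: line 25: replace `span // span` with `quota // span`.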